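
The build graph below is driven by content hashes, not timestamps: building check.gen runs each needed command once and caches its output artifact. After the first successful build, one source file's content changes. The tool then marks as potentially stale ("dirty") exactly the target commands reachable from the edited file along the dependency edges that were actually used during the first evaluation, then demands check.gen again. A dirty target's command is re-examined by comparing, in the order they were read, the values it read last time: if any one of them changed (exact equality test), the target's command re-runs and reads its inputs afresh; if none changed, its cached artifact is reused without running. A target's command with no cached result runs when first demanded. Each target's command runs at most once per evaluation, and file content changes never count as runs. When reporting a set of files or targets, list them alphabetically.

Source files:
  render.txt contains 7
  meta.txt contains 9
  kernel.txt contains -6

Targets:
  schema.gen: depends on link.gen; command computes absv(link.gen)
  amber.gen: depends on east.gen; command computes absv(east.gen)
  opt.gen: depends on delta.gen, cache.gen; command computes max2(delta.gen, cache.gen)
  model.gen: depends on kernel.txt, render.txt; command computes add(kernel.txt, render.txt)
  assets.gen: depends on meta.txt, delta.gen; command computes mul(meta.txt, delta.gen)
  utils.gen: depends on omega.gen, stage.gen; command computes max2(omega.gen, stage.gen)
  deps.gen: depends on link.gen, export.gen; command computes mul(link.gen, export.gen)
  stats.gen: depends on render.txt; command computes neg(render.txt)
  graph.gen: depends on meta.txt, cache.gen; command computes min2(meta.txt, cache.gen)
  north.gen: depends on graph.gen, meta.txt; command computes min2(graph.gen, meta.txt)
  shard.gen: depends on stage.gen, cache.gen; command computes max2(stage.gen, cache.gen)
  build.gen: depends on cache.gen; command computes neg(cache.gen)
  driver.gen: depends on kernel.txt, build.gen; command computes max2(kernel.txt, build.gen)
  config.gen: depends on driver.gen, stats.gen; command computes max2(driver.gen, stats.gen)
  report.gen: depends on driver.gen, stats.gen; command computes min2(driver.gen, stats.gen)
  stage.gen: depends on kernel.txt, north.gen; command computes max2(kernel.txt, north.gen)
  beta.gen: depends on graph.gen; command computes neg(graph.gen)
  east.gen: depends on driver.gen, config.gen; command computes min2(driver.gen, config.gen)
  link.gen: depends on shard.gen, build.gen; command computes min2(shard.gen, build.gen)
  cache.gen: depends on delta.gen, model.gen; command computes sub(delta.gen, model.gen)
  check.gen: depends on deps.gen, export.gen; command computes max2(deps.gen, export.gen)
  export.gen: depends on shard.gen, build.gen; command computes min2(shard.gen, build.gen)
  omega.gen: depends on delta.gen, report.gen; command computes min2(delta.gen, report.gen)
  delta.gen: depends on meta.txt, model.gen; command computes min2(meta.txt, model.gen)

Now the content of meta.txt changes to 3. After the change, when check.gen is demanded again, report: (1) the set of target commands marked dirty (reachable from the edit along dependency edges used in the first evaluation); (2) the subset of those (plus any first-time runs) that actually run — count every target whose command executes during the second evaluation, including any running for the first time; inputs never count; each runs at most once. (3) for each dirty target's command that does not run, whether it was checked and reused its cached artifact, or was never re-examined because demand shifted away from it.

Dirty set: build.gen, cache.gen, check.gen, delta.gen, deps.gen, export.gen, graph.gen, link.gen, north.gen, shard.gen, stage.gen.
Run set: delta.gen, graph.gen, north.gen (3 run).
Re-examined without running (cache reused): build.gen, cache.gen, check.gen, deps.gen, export.gen, link.gen, shard.gen, stage.gen.
The important point: at cache.gen every value read last time is unchanged, so the dirty flag clears without a run.

Initial pass — values computed on the first demand:
  model.gen = add(-6, 7) = 1
  delta.gen = min2(9, 1) = 1
  cache.gen = sub(1, 1) = 0
  build.gen = neg(0) = 0
  graph.gen = min2(9, 0) = 0
  north.gen = min2(0, 9) = 0
  stage.gen = max2(-6, 0) = 0
  shard.gen = max2(0, 0) = 0
  export.gen = min2(0, 0) = 0
  link.gen = min2(0, 0) = 0
  deps.gen = mul(0, 0) = 0
  check.gen = max2(0, 0) = 0

Second demand — change propagation:
  delta.gen: re-runs because meta.txt 9->3; new result 1 (unchanged).
  cache.gen: re-examined; everything it read last time is the same (delta.gen unchanged, model.gen unchanged) — cache 0 kept, no run.
  build.gen: re-examined; everything it read last time is the same (cache.gen unchanged) — cache 0 kept, no run.
  graph.gen: re-runs because meta.txt 9->3; new result 0 (unchanged).
  north.gen: re-runs because meta.txt 9->3; new result 0 (unchanged).
  stage.gen: re-examined; everything it read last time is the same (kernel.txt unchanged, north.gen unchanged) — cache 0 kept, no run.
  shard.gen: re-examined; everything it read last time is the same (stage.gen unchanged, cache.gen unchanged) — cache 0 kept, no run.
  export.gen: re-examined; everything it read last time is the same (shard.gen unchanged, build.gen unchanged) — cache 0 kept, no run.
  link.gen: re-examined; everything it read last time is the same (shard.gen unchanged, build.gen unchanged) — cache 0 kept, no run.
  deps.gen: re-examined; everything it read last time is the same (link.gen unchanged, export.gen unchanged) — cache 0 kept, no run.
  check.gen: re-examined; everything it read last time is the same (deps.gen unchanged, export.gen unchanged) — cache 0 kept, no run.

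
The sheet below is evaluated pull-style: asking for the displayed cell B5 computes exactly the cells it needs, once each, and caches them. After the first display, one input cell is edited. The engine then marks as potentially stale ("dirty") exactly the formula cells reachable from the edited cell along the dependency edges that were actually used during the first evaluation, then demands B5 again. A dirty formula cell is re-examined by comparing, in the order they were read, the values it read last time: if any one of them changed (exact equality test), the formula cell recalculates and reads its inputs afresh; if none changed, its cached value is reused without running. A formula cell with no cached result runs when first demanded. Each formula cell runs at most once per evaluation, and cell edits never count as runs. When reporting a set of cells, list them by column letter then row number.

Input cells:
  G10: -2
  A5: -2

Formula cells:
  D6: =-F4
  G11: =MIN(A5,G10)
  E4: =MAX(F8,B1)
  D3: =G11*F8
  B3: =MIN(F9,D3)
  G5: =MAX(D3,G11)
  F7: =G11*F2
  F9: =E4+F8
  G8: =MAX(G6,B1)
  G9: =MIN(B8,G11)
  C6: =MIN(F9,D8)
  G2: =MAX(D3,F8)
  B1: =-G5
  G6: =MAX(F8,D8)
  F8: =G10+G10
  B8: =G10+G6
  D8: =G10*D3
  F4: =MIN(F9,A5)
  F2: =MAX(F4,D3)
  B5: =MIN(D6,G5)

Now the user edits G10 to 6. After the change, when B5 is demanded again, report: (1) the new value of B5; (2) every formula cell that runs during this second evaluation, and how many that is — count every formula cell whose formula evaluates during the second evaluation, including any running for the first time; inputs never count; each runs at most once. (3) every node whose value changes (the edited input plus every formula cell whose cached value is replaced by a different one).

First demand of the output computes:
  F8 = -2 + -2 = -4
  G11 = MIN(-2, -2) = -2
  D3 = -2 * -4 = 8
  G5 = MAX(8, -2) = 8
  B1 = -(8) = -8
  E4 = MAX(-4, -8) = -4
  F9 = -4 + -4 = -8
  F4 = MIN(-8, -2) = -8
  D6 = -(-8) = 8
  B5 = MIN(8, 8) = 8

After the edit, cleaning proceeds:
  F8: a read changed (G10 -2->6; G10 -2->6) — executes, giving 12.
  G11: a read changed (G10 -2->6) — executes, giving -2 — identical to its old value.
  D3: a read changed (F8 -4->12) — executes, giving -24.
  G5: a read changed (D3 8->-24) — executes, giving -2.
  B1: a read changed (G5 8->-2) — executes, giving 2.
  E4: a read changed (F8 -4->12; B1 -8->2) — executes, giving 12.
  F9: a read changed (E4 -4->12; F8 -4->12) — executes, giving 24.
  F4: a read changed (F9 -8->24) — executes, giving -2.
  D6: a read changed (F4 -8->-2) — executes, giving 2.
  B5: a read changed (D6 8->2; G5 8->-2) — executes, giving -2.

Demanding B5 again yields -2.
10 formula cells run: B1, B5, D3, D6, E4, F4, F8, F9, G5, G11.
The nodes whose values change: B1, B5, D3, D6, E4, F4, F8, F9, G5, G10.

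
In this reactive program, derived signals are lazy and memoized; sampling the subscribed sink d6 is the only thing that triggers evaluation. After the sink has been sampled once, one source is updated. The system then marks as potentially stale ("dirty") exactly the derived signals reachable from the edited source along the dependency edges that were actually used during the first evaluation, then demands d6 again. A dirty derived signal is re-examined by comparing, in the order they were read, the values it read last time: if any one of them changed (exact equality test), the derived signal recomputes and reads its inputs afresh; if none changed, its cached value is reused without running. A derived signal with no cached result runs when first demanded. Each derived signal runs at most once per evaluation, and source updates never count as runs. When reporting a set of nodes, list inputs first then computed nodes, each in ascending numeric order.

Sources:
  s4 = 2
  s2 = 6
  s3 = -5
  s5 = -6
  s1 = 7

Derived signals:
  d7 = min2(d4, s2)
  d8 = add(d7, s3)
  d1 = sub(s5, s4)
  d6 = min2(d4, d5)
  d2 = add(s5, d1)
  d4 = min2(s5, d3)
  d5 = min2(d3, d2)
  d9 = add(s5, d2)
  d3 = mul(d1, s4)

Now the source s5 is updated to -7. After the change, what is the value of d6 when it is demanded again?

Demanding d6 again yields -18.

First demand of the output computes:
  d1 = sub(-6, 2) = -8
  d2 = add(-6, -8) = -14
  d3 = mul(-8, 2) = -16
  d4 = min2(-6, -16) = -16
  d5 = min2(-16, -14) = -16
  d6 = min2(-16, -16) = -16

After the edit, cleaning proceeds:
  d1: a read changed (s5 -6->-7) — executes, giving -9.
  d2: a read changed (s5 -6->-7; d1 -8->-9) — executes, giving -16.
  d3: a read changed (d1 -8->-9) — executes, giving -18.
  d4: a read changed (s5 -6->-7; d3 -16->-18) — executes, giving -18.
  d5: a read changed (d3 -16->-18; d2 -14->-16) — executes, giving -18.
  d6: a read changed (d4 -16->-18; d5 -16->-18) — executes, giving -18.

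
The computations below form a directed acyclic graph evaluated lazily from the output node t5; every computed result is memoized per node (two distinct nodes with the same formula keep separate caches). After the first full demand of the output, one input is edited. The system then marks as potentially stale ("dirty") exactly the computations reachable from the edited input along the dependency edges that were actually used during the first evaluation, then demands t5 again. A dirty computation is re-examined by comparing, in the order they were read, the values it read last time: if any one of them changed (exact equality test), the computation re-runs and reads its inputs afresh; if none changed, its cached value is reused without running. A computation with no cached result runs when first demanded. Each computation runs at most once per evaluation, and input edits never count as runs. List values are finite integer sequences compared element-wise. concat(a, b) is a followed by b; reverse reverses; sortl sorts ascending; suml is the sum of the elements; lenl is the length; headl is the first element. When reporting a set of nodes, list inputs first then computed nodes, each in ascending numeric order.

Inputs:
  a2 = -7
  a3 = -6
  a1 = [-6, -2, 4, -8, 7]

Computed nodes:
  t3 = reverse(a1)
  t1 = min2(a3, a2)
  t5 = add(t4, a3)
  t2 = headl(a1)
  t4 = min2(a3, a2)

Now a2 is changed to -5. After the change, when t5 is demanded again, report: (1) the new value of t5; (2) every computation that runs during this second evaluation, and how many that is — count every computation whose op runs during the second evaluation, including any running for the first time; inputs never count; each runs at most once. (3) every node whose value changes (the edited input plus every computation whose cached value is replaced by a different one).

First demand of the output computes:
  t4 = min2(-6, -7) = -7
  t5 = add(-7, -6) = -13

After the edit, cleaning proceeds:
  t4: a read changed (a2 -7->-5) — executes, giving -6.
  t5: a read changed (t4 -7->-6) — executes, giving -12.

Demanding t5 again yields -12.
2 computations run: t4, t5.
The nodes whose values change: a2, t4, t5.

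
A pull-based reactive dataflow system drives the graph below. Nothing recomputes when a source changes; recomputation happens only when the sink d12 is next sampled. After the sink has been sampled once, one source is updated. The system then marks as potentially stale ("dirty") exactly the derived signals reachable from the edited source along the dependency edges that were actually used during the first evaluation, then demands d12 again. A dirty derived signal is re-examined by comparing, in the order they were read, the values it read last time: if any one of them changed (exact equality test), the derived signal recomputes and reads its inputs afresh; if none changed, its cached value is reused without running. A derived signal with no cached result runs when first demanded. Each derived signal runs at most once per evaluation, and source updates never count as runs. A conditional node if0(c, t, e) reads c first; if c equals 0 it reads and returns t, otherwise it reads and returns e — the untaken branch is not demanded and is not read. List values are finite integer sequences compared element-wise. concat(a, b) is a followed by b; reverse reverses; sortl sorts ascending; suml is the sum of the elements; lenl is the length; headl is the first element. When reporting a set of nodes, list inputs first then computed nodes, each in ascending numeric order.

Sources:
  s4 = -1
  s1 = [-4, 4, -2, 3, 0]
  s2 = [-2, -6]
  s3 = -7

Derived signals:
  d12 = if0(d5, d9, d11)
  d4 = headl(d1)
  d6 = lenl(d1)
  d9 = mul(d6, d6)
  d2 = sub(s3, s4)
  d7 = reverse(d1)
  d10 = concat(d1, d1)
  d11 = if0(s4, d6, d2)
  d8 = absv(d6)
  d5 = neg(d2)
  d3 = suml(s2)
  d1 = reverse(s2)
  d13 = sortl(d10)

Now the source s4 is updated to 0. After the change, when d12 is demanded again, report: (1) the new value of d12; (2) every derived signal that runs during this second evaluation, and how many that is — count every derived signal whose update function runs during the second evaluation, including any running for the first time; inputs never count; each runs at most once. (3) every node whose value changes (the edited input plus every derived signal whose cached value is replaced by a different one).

New value of d12: 2.
Derived signals that run: d1, d2, d5, d6, d11, d12 — 6 in total.
Values that change: s4, d2, d5, d11, d12.
Key observation: a condition flipped, so demand reaches new nodes — d1, d6 run for the first time.

First evaluation (everything demanded from the output):
  d2 = sub(-7, -1) = -6
  d5 = neg(-6) = 6
  d11 = if0(s4=-1 -> else branch d2) = -6
  d12 = if0(d5=6 -> else branch d11) = -6

Propagation after the edit:
  d1: demanded for the first time — runs, produces [-6, -2].
  d2: runs — s4 -1->0; result -7.
  d5: runs — d2 -6->-7; result 7.
  d6: demanded for the first time — runs, produces 2.
  d11: runs — s4 -1->0; d2 -6->-7; result 2.
  d12: runs — d5 6->7; d11 -6->2; result 2.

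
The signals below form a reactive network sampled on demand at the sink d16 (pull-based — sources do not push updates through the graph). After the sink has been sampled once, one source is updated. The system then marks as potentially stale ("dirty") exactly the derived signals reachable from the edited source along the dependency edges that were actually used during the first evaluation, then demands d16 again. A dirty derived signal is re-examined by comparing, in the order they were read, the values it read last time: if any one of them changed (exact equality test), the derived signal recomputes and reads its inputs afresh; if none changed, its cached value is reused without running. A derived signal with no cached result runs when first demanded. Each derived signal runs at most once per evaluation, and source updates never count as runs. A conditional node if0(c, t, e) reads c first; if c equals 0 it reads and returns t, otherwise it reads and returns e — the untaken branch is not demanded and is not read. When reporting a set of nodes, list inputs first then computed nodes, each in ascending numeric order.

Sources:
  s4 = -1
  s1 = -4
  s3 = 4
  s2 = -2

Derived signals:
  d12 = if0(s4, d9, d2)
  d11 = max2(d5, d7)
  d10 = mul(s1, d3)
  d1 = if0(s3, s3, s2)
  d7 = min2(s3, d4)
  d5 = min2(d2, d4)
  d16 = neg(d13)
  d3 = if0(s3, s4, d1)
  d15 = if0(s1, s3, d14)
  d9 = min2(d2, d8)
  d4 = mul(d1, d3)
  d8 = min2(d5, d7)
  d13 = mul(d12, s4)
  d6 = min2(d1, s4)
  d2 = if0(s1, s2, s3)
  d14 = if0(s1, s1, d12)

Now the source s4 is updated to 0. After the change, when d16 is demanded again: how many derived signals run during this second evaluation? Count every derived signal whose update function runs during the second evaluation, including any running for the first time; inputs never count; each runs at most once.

Run set: d1, d3, d4, d5, d7, d8, d9, d12, d13, d16 (10 run).
The important point: the flipped condition pulls in fresh nodes; d1, d3, d4, d5, d7, d8, d9 run for the first time.

Initial pass — values computed on the first demand:
  d2 = if0(s1=-4 -> else branch s3) = 4
  d12 = if0(s4=-1 -> else branch d2) = 4
  d13 = mul(4, -1) = -4
  d16 = neg(-4) = 4

Second demand — change propagation:
  d1: newly demanded (no cache) — executes and yields -2.
  d3: newly demanded (no cache) — executes and yields -2.
  d4: newly demanded (no cache) — executes and yields 4.
  d5: newly demanded (no cache) — executes and yields 4.
  d7: newly demanded (no cache) — executes and yields 4.
  d8: newly demanded (no cache) — executes and yields 4.
  d9: newly demanded (no cache) — executes and yields 4.
  d12: re-runs because s4 -1->0; new result 4 (unchanged).
  d13: re-runs because s4 -1->0; new result 0.
  d16: re-runs because d13 -4->0; new result 0.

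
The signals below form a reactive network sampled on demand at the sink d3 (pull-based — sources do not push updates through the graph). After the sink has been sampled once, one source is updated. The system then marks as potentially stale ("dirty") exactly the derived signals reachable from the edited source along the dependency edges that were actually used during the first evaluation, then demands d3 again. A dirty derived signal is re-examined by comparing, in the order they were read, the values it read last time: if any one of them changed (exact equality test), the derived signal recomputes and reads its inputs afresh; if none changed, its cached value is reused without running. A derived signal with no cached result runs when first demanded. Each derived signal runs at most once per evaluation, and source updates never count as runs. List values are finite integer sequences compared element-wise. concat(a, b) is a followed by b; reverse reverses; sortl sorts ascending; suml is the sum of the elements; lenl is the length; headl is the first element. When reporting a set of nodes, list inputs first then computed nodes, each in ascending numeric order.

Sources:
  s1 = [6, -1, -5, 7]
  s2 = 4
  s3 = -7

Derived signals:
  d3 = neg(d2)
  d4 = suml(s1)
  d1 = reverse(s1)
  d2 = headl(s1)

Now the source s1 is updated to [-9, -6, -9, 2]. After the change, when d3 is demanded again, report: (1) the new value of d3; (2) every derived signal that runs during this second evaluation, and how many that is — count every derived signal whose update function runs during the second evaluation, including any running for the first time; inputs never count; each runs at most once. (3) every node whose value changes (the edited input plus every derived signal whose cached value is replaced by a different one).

d3 now evaluates to 9.
Run set: d2, d3 (2 run).
Changed values: s1, d2, d3.

Initial pass — values computed on the first demand:
  d2 = headl([6, -1, -5, 7]) = 6
  d3 = neg(6) = -6

Second demand — change propagation:
  d2: re-runs because s1 [6, -1, -5, 7]->[-9, -6, -9, 2]; new result -9.
  d3: re-runs because d2 6->-9; new result 9.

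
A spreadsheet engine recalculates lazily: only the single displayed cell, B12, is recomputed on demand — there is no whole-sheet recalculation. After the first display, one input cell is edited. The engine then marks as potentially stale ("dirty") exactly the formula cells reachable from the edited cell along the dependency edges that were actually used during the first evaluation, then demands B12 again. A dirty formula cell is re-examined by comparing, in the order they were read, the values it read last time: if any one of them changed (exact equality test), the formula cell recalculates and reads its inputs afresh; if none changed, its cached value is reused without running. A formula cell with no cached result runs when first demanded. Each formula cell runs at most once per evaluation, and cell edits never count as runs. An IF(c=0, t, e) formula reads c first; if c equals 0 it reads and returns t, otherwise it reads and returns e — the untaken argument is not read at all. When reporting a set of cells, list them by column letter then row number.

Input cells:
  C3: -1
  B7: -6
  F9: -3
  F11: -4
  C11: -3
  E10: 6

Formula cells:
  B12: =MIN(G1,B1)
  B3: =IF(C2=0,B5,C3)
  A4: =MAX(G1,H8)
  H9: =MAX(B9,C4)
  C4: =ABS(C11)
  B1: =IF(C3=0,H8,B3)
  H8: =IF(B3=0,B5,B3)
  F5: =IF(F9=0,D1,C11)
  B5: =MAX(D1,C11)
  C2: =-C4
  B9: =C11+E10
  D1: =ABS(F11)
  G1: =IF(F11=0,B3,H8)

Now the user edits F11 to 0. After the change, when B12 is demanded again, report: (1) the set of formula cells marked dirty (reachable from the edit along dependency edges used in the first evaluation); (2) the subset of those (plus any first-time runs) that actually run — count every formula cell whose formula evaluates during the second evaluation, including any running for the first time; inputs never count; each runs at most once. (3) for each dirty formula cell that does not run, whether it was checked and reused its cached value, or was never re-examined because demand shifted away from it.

Marked dirty: B12, G1.
Formula cells that run: G1 — 1 in total.
Checked but reused from cache: B12.
Key observation: the change is absorbed at G1 — it re-runs but produces the same value, and the output's value is unchanged.

First evaluation (everything demanded from the output):
  C4 = ABS(-3) = 3
  C2 = -(3) = -3
  B3 = IF(C2=0: C2=-3 -> else branch C3) = -1
  H8 = IF(B3=0: B3=-1 -> else branch B3) = -1
  B1 = IF(C3=0: C3=-1 -> else branch B3) = -1
  G1 = IF(F11=0: F11=-4 -> else branch H8) = -1
  B12 = MIN(-1, -1) = -1

Propagation after the edit:
  G1: runs — F11 -4->0; result -1 (same value as before).
  B12: checked — values it read are unchanged (G1 unchanged, B1 unchanged); reused cached -1 without running.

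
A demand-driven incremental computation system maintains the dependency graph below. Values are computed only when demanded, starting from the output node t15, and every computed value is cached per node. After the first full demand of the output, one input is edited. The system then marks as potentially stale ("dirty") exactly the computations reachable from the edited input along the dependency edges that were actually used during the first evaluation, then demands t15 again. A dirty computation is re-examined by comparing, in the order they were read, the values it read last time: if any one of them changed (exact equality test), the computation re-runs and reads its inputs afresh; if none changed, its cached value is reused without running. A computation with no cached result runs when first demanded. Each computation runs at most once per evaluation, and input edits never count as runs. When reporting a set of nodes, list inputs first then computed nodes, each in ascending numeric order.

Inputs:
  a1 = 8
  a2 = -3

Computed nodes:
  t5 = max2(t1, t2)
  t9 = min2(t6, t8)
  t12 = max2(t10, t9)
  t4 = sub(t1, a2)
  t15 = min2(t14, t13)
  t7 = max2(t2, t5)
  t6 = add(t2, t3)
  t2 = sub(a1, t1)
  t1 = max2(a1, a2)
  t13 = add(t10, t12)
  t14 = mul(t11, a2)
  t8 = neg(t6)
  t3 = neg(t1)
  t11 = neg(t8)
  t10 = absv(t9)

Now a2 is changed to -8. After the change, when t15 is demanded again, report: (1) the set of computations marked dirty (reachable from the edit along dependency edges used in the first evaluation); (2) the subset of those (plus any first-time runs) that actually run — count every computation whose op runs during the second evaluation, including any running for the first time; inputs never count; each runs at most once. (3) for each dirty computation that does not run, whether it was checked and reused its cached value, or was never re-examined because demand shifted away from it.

Marked dirty: t1, t2, t3, t6, t8, t9, t10, t11, t12, t13, t14, t15.
Computations that run: t1, t14, t15 — 3 in total.
Checked but reused from cache: t2, t3, t6, t8, t9, t10, t11, t12, t13.
Key observation: the cutoff stops propagation at t2 — its inputs' values are unchanged, so it reuses its cache.

First evaluation (everything demanded from the output):
  t1 = max2(8, -3) = 8
  t2 = sub(8, 8) = 0
  t3 = neg(8) = -8
  t6 = add(0, -8) = -8
  t8 = neg(-8) = 8
  t9 = min2(-8, 8) = -8
  t10 = absv(-8) = 8
  t11 = neg(8) = -8
  t12 = max2(8, -8) = 8
  t13 = add(8, 8) = 16
  t14 = mul(-8, -3) = 24
  t15 = min2(24, 16) = 16

Propagation after the edit:
  t1: runs — a2 -3->-8; result 8 (same value as before).
  t2: checked — values it read are unchanged (a1 unchanged, t1 unchanged); reused cached 0 without running.
  t3: checked — values it read are unchanged (t1 unchanged); reused cached -8 without running.
  t6: checked — values it read are unchanged (t2 unchanged, t3 unchanged); reused cached -8 without running.
  t8: checked — values it read are unchanged (t6 unchanged); reused cached 8 without running.
  t9: checked — values it read are unchanged (t6 unchanged, t8 unchanged); reused cached -8 without running.
  t10: checked — values it read are unchanged (t9 unchanged); reused cached 8 without running.
  t11: checked — values it read are unchanged (t8 unchanged); reused cached -8 without running.
  t12: checked — values it read are unchanged (t10 unchanged, t9 unchanged); reused cached 8 without running.
  t13: checked — values it read are unchanged (t10 unchanged, t12 unchanged); reused cached 16 without running.
  t14: runs — a2 -3->-8; result 64.
  t15: runs — t14 24->64; result 16 (same value as before).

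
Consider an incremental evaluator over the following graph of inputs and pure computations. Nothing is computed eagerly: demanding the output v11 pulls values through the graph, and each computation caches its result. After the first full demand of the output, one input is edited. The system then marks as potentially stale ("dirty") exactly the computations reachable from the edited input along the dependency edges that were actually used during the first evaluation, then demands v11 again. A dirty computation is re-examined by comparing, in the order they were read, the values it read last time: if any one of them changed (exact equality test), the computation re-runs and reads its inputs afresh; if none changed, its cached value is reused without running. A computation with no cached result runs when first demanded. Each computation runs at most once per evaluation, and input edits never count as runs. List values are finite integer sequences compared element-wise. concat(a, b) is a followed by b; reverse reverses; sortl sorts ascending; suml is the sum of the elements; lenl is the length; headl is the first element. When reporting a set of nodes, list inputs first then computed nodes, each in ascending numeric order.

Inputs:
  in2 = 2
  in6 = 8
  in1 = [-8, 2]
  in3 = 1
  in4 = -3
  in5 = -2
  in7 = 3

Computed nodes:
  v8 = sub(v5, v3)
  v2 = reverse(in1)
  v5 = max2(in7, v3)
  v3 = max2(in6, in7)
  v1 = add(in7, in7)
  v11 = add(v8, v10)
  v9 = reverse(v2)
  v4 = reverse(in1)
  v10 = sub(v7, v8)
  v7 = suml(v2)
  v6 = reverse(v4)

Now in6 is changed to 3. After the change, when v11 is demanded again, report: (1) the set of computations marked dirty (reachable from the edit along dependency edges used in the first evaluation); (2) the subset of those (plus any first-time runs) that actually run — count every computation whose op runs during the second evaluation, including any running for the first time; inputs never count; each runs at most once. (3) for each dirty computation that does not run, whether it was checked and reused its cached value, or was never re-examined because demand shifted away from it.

Initial pass — values computed on the first demand:
  v2 = reverse([-8, 2]) = [2, -8]
  v3 = max2(8, 3) = 8
  v5 = max2(3, 8) = 8
  v7 = suml([2, -8]) = -6
  v8 = sub(8, 8) = 0
  v10 = sub(-6, 0) = -6
  v11 = add(0, -6) = -6

Second demand — change propagation:
  v3: re-runs because in6 8->3; new result 3.
  v5: re-runs because v3 8->3; new result 3.
  v8: re-runs because v5 8->3; v3 8->3; new result 0 (unchanged).
  v10: re-examined; everything it read last time is the same (v7 unchanged, v8 unchanged) — cache -6 kept, no run.
  v11: re-examined; everything it read last time is the same (v8 unchanged, v10 unchanged) — cache -6 kept, no run.

The important point: v8 recomputes to an identical value, and the output ends up unchanged.

Dirty set: v3, v5, v8, v10, v11.
Run set: v3, v5, v8 (3 run).
Re-examined without running (cache reused): v10, v11.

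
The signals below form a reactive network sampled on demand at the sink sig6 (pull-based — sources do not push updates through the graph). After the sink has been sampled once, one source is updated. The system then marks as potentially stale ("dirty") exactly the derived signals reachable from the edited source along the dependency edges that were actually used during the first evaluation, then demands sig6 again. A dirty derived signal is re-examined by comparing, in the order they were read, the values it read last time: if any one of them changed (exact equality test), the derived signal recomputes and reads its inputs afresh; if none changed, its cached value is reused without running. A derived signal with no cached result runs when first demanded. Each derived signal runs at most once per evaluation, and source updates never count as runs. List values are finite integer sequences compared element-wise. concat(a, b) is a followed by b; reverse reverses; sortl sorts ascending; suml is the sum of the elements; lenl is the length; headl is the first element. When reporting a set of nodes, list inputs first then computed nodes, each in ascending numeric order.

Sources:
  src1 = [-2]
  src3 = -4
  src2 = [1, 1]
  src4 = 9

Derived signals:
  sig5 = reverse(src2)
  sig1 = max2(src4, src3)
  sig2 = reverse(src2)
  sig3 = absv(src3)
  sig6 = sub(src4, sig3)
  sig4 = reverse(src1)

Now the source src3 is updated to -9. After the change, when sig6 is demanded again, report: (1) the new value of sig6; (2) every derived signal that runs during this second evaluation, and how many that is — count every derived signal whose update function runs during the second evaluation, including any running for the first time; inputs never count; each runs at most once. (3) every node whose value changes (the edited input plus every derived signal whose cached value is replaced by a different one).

Initial pass — values computed on the first demand:
  sig3 = absv(-4) = 4
  sig6 = sub(9, 4) = 5

Second demand — change propagation:
  sig3: re-runs because src3 -4->-9; new result 9.
  sig6: re-runs because sig3 4->9; new result 0.

sig6 now evaluates to 0.
Run set: sig3, sig6 (2 run).
Changed values: src3, sig3, sig6.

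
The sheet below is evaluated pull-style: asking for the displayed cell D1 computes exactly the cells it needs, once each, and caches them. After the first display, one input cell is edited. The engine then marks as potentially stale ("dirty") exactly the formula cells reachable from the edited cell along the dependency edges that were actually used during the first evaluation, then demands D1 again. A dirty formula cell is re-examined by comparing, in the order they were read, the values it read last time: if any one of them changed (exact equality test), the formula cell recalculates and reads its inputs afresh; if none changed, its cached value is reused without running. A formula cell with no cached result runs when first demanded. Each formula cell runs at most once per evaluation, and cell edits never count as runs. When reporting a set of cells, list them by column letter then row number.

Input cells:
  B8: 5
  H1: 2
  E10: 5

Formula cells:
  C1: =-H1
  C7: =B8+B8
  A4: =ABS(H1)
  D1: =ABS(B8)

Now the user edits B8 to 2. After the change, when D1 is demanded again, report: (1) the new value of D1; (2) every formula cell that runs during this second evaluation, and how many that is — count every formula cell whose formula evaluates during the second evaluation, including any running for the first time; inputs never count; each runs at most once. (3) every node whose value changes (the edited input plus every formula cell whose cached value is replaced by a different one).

First demand of the output computes:
  D1 = ABS(5) = 5

After the edit, cleaning proceeds:
  D1: a read changed (B8 5->2) — executes, giving 2.

Demanding D1 again yields 2.
1 formula cells run: D1.
The nodes whose values change: B8, D1.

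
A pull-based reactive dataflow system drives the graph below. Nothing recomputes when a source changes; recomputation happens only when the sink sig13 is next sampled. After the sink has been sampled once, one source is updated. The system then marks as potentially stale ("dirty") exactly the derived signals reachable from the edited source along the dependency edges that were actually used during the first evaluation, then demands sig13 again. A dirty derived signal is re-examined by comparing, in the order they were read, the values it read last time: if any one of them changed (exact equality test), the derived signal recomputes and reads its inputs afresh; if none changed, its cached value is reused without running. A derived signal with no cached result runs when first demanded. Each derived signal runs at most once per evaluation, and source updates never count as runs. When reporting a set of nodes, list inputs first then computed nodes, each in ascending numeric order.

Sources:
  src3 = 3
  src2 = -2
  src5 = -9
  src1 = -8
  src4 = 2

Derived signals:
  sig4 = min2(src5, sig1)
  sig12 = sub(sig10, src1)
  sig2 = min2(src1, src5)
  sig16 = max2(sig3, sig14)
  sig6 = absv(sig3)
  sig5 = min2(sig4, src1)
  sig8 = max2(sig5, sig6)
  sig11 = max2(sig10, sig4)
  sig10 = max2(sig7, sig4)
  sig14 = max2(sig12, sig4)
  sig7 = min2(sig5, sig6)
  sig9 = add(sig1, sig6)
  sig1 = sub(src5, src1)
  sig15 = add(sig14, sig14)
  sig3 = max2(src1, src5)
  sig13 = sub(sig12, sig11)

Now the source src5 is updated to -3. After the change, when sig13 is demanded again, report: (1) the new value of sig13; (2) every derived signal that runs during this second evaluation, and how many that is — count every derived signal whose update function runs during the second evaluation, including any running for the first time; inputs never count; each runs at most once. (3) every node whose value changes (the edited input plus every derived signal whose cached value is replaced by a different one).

First evaluation (everything demanded from the output):
  sig1 = sub(-9, -8) = -1
  sig3 = max2(-8, -9) = -8
  sig4 = min2(-9, -1) = -9
  sig5 = min2(-9, -8) = -9
  sig6 = absv(-8) = 8
  sig7 = min2(-9, 8) = -9
  sig10 = max2(-9, -9) = -9
  sig11 = max2(-9, -9) = -9
  sig12 = sub(-9, -8) = -1
  sig13 = sub(-1, -9) = 8

Propagation after the edit:
  sig1: runs — src5 -9->-3; result 5.
  sig3: runs — src5 -9->-3; result -3.
  sig4: runs — src5 -9->-3; sig1 -1->5; result -3.
  sig5: runs — sig4 -9->-3; result -8.
  sig6: runs — sig3 -8->-3; result 3.
  sig7: runs — sig5 -9->-8; sig6 8->3; result -8.
  sig10: runs — sig7 -9->-8; sig4 -9->-3; result -3.
  sig11: runs — sig10 -9->-3; sig4 -9->-3; result -3.
  sig12: runs — sig10 -9->-3; result 5.
  sig13: runs — sig12 -1->5; sig11 -9->-3; result 8 (same value as before).

New value of sig13: 8.
Derived signals that run: sig1, sig3, sig4, sig5, sig6, sig7, sig10, sig11, sig12, sig13 — 10 in total.
Values that change: src5, sig1, sig3, sig4, sig5, sig6, sig7, sig10, sig11, sig12.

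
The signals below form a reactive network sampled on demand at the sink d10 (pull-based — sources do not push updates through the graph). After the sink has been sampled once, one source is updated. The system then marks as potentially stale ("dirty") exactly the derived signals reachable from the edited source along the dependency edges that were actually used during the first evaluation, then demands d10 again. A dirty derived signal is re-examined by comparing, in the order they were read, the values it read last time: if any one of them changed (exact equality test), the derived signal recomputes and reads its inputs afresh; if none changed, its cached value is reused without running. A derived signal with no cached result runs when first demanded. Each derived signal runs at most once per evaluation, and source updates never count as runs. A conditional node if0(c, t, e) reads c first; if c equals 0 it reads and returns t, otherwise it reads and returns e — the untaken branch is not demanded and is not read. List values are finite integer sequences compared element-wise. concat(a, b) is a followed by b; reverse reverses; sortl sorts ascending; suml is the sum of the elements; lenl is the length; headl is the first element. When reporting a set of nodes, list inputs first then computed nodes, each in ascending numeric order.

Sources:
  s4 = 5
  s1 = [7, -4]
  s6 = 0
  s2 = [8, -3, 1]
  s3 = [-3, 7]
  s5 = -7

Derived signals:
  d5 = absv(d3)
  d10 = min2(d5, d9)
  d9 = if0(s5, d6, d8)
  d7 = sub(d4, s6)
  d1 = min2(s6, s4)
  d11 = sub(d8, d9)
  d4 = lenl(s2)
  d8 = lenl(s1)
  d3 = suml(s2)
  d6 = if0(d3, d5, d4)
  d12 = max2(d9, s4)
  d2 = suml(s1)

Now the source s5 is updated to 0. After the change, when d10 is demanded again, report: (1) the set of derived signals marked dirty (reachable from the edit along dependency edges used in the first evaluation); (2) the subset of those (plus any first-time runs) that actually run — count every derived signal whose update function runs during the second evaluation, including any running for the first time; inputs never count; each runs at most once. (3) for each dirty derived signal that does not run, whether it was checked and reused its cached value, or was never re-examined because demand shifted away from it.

Dirty set: d9, d10.
Run set: d4, d6, d9, d10 (4 run).
All dirty derived signals ended up running.
The important point: the flipped condition pulls in fresh nodes; d4, d6 run for the first time.

Initial pass — values computed on the first demand:
  d3 = suml([8, -3, 1]) = 6
  d5 = absv(6) = 6
  d8 = lenl([7, -4]) = 2
  d9 = if0(s5=-7 -> else branch d8) = 2
  d10 = min2(6, 2) = 2

Second demand — change propagation:
  d4: newly demanded (no cache) — executes and yields 3.
  d6: newly demanded (no cache) — executes and yields 3.
  d9: re-runs because s5 -7->0; new result 3.
  d10: re-runs because d9 2->3; new result 3.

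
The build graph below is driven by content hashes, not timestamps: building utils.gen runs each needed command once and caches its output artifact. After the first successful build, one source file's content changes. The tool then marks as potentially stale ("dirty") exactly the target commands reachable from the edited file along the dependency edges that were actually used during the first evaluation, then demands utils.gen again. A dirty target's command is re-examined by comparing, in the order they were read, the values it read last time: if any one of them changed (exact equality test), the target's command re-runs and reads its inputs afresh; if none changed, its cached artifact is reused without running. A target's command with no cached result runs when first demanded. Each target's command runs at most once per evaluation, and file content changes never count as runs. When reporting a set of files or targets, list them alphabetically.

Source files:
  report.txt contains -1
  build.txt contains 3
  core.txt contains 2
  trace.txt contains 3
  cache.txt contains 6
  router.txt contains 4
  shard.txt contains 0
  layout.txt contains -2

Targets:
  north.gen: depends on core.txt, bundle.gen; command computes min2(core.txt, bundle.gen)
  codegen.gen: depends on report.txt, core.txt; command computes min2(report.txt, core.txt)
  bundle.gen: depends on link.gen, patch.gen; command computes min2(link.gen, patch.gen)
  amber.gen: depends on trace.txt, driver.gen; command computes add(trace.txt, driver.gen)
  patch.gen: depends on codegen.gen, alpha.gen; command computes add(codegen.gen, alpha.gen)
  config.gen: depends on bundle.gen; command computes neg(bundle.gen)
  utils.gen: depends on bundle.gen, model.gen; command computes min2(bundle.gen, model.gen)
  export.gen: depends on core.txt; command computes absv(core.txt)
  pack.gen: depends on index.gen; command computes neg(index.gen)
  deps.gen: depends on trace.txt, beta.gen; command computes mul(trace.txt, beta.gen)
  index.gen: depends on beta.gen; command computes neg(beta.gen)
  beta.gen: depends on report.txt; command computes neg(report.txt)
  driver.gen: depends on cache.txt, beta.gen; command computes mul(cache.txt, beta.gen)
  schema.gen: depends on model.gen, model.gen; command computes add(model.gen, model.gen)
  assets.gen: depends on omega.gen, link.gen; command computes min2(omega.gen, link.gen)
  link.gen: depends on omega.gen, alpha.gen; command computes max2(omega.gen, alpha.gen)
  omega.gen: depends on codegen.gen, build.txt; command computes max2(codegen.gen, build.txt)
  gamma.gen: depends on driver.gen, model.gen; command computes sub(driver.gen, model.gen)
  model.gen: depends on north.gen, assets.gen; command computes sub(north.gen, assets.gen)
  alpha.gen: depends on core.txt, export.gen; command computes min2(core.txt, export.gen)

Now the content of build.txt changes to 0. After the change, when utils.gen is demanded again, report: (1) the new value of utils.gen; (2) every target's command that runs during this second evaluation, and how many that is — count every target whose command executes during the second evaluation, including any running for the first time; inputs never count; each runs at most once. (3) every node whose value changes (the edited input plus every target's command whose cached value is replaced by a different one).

utils.gen now evaluates to 1.
Run set: assets.gen, bundle.gen, link.gen, model.gen, omega.gen, utils.gen (6 run).
Changed values: assets.gen, build.txt, link.gen, model.gen, omega.gen, utils.gen.
The important point: at north.gen every value read last time is unchanged, so the dirty flag clears without a run.

Initial pass — values computed on the first demand:
  codegen.gen = min2(-1, 2) = -1
  export.gen = absv(2) = 2
  alpha.gen = min2(2, 2) = 2
  omega.gen = max2(-1, 3) = 3
  link.gen = max2(3, 2) = 3
  assets.gen = min2(3, 3) = 3
  patch.gen = add(-1, 2) = 1
  bundle.gen = min2(3, 1) = 1
  north.gen = min2(2, 1) = 1
  model.gen = sub(1, 3) = -2
  utils.gen = min2(1, -2) = -2

Second demand — change propagation:
  omega.gen: re-runs because build.txt 3->0; new result 0.
  link.gen: re-runs because omega.gen 3->0; new result 2.
  assets.gen: re-runs because omega.gen 3->0; link.gen 3->2; new result 0.
  bundle.gen: re-runs because link.gen 3->2; new result 1 (unchanged).
  north.gen: re-examined; everything it read last time is the same (core.txt unchanged, bundle.gen unchanged) — cache 1 kept, no run.
  model.gen: re-runs because assets.gen 3->0; new result 1.
  utils.gen: re-runs because model.gen -2->1; new result 1.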